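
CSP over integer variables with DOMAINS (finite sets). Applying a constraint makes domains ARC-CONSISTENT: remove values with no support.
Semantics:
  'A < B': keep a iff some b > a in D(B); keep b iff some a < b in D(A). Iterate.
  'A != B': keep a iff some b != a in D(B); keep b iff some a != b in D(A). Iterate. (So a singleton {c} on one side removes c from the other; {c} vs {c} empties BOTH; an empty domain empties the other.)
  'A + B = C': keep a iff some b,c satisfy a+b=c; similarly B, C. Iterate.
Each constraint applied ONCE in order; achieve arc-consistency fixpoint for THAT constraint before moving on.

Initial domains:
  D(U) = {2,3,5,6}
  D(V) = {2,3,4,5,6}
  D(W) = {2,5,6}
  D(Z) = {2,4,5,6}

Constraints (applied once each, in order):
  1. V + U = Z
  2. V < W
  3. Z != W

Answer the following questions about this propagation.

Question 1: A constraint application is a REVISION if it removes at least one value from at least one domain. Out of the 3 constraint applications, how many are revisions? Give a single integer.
Constraint 1 (V + U = Z) on D(V)={2,3,4,5,6} D(U)={2,3,5,6} D(Z)={2,4,5,6}: V {2,3,4,5,6}->{2,3,4}; U {2,3,5,6}->{2,3}; Z {2,4,5,6}->{4,5,6} => REVISION
Constraint 2 (V < W) on D(V)={2,3,4} D(W)={2,5,6}: W {2,5,6}->{5,6} => REVISION
Constraint 3 (Z != W) on D(Z)={4,5,6} D(W)={5,6}: no change => not a revision
Total revisions = 2

Answer: 2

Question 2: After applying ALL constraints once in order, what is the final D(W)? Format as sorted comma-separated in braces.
Constraint 1 (V + U = Z) on D(V)={2,3,4,5,6} D(U)={2,3,5,6} D(Z)={2,4,5,6}: V {2,3,4,5,6}->{2,3,4}; U {2,3,5,6}->{2,3}; Z {2,4,5,6}->{4,5,6}
Constraint 2 (V < W) on D(V)={2,3,4} D(W)={2,5,6}: W {2,5,6}->{5,6}
Constraint 3 (Z != W) on D(Z)={4,5,6} D(W)={5,6}: no change
So after all 3 constraints: D(W) = {5,6}

Answer: {5,6}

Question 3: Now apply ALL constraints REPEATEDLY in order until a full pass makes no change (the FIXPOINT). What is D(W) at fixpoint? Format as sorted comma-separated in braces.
Answer: {5,6}

Derivation:
pass 0 (initial): D(W)={2,5,6}
pass 1: U {2,3,5,6}->{2,3}; V {2,3,4,5,6}->{2,3,4}; W {2,5,6}->{5,6}; Z {2,4,5,6}->{4,5,6}
pass 2: no change
Fixpoint after 2 passes: D(W) = {5,6}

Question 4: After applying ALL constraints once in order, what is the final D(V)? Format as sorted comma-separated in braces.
Answer: {2,3,4}

Derivation:
Constraint 1 (V + U = Z) on D(V)={2,3,4,5,6} D(U)={2,3,5,6} D(Z)={2,4,5,6}: V {2,3,4,5,6}->{2,3,4}; U {2,3,5,6}->{2,3}; Z {2,4,5,6}->{4,5,6}
Constraint 2 (V < W) on D(V)={2,3,4} D(W)={2,5,6}: W {2,5,6}->{5,6}
Constraint 3 (Z != W) on D(Z)={4,5,6} D(W)={5,6}: no change
So after all 3 constraints: D(V) = {2,3,4}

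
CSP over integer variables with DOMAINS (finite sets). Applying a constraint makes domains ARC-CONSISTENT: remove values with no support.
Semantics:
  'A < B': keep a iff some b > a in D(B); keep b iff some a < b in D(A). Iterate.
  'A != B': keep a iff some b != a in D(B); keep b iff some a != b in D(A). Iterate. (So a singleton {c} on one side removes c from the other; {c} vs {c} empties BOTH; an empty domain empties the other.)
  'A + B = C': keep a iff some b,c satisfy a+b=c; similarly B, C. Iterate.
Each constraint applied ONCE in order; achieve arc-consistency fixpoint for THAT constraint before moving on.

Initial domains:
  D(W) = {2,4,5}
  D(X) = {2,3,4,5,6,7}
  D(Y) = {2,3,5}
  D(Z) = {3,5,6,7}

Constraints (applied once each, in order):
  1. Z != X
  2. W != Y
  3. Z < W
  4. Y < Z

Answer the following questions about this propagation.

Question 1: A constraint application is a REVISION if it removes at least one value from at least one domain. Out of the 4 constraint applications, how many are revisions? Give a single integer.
Constraint 1 (Z != X) on D(Z)={3,5,6,7} D(X)={2,3,4,5,6,7}: no change => not a revision
Constraint 2 (W != Y) on D(W)={2,4,5} D(Y)={2,3,5}: no change => not a revision
Constraint 3 (Z < W) on D(Z)={3,5,6,7} D(W)={2,4,5}: Z {3,5,6,7}->{3}; W {2,4,5}->{4,5} => REVISION
Constraint 4 (Y < Z) on D(Y)={2,3,5} D(Z)={3}: Y {2,3,5}->{2} => REVISION
Total revisions = 2

Answer: 2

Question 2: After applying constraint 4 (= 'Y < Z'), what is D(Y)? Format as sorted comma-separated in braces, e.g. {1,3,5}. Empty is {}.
Answer: {2}

Derivation:
Constraint 1 (Z != X) on D(Z)={3,5,6,7} D(X)={2,3,4,5,6,7}: no change
Constraint 2 (W != Y) on D(W)={2,4,5} D(Y)={2,3,5}: no change
Constraint 3 (Z < W) on D(Z)={3,5,6,7} D(W)={2,4,5}: Z {3,5,6,7}->{3}; W {2,4,5}->{4,5}
Constraint 4 (Y < Z) on D(Y)={2,3,5} D(Z)={3}: Y {2,3,5}->{2}
So after constraint 4: D(Y) = {2}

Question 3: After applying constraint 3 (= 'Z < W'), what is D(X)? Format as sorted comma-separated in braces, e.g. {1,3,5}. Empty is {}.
Constraint 1 (Z != X) on D(Z)={3,5,6,7} D(X)={2,3,4,5,6,7}: no change
Constraint 2 (W != Y) on D(W)={2,4,5} D(Y)={2,3,5}: no change
Constraint 3 (Z < W) on D(Z)={3,5,6,7} D(W)={2,4,5}: Z {3,5,6,7}->{3}; W {2,4,5}->{4,5}
So after constraint 3: D(X) = {2,3,4,5,6,7}

Answer: {2,3,4,5,6,7}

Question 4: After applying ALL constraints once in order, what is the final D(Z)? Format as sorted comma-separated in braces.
Answer: {3}

Derivation:
Constraint 1 (Z != X) on D(Z)={3,5,6,7} D(X)={2,3,4,5,6,7}: no change
Constraint 2 (W != Y) on D(W)={2,4,5} D(Y)={2,3,5}: no change
Constraint 3 (Z < W) on D(Z)={3,5,6,7} D(W)={2,4,5}: Z {3,5,6,7}->{3}; W {2,4,5}->{4,5}
Constraint 4 (Y < Z) on D(Y)={2,3,5} D(Z)={3}: Y {2,3,5}->{2}
So after all 4 constraints: D(Z) = {3}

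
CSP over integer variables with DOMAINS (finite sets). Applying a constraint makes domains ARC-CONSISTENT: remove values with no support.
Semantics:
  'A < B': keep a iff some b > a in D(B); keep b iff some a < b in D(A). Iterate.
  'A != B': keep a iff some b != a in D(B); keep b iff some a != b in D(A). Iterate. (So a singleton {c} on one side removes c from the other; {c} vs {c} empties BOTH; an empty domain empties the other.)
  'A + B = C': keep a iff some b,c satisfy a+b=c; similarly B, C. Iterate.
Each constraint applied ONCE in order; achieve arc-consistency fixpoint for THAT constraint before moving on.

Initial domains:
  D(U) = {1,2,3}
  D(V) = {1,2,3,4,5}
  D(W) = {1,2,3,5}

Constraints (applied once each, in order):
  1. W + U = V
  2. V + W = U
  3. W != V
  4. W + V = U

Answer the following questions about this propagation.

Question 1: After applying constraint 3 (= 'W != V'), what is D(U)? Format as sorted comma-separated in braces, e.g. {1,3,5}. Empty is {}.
Constraint 1 (W + U = V) on D(W)={1,2,3,5} D(U)={1,2,3} D(V)={1,2,3,4,5}: W {1,2,3,5}->{1,2,3}; V {1,2,3,4,5}->{2,3,4,5}
Constraint 2 (V + W = U) on D(V)={2,3,4,5} D(W)={1,2,3} D(U)={1,2,3}: V {2,3,4,5}->{2}; W {1,2,3}->{1}; U {1,2,3}->{3}
Constraint 3 (W != V) on D(W)={1} D(V)={2}: no change
So after constraint 3: D(U) = {3}

Answer: {3}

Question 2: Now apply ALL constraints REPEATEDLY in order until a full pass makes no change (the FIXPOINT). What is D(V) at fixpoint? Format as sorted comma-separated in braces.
Answer: {}

Derivation:
pass 0 (initial): D(V)={1,2,3,4,5}
pass 1: U {1,2,3}->{3}; V {1,2,3,4,5}->{2}; W {1,2,3,5}->{1}
pass 2: U {3}->{}; V {2}->{}; W {1}->{}
pass 3: no change
Fixpoint after 3 passes: D(V) = {}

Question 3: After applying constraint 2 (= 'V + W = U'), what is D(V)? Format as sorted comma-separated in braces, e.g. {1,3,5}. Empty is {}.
Answer: {2}

Derivation:
Constraint 1 (W + U = V) on D(W)={1,2,3,5} D(U)={1,2,3} D(V)={1,2,3,4,5}: W {1,2,3,5}->{1,2,3}; V {1,2,3,4,5}->{2,3,4,5}
Constraint 2 (V + W = U) on D(V)={2,3,4,5} D(W)={1,2,3} D(U)={1,2,3}: V {2,3,4,5}->{2}; W {1,2,3}->{1}; U {1,2,3}->{3}
So after constraint 2: D(V) = {2}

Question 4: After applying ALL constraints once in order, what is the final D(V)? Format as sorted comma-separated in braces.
Constraint 1 (W + U = V) on D(W)={1,2,3,5} D(U)={1,2,3} D(V)={1,2,3,4,5}: W {1,2,3,5}->{1,2,3}; V {1,2,3,4,5}->{2,3,4,5}
Constraint 2 (V + W = U) on D(V)={2,3,4,5} D(W)={1,2,3} D(U)={1,2,3}: V {2,3,4,5}->{2}; W {1,2,3}->{1}; U {1,2,3}->{3}
Constraint 3 (W != V) on D(W)={1} D(V)={2}: no change
Constraint 4 (W + V = U) on D(W)={1} D(V)={2} D(U)={3}: no change
So after all 4 constraints: D(V) = {2}

Answer: {2}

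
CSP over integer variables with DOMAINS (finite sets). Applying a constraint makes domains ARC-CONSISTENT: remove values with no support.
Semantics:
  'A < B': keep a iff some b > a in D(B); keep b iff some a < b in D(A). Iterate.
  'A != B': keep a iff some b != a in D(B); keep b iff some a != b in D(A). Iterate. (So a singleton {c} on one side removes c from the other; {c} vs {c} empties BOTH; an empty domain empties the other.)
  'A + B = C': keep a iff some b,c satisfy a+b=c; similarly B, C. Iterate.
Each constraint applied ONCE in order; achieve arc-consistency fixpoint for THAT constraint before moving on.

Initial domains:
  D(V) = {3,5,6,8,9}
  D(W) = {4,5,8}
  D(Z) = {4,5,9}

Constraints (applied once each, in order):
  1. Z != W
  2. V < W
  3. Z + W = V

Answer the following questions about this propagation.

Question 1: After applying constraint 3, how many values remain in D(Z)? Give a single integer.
Constraint 1 (Z != W) on D(Z)={4,5,9} D(W)={4,5,8}: no change
Constraint 2 (V < W) on D(V)={3,5,6,8,9} D(W)={4,5,8}: V {3,5,6,8,9}->{3,5,6}
Constraint 3 (Z + W = V) on D(Z)={4,5,9} D(W)={4,5,8} D(V)={3,5,6}: Z {4,5,9}->{}; W {4,5,8}->{}; V {3,5,6}->{}
So after constraint 3: D(Z)={}, size = 0

Answer: 0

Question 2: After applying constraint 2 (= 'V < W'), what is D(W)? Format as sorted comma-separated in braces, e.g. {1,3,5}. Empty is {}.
Answer: {4,5,8}

Derivation:
Constraint 1 (Z != W) on D(Z)={4,5,9} D(W)={4,5,8}: no change
Constraint 2 (V < W) on D(V)={3,5,6,8,9} D(W)={4,5,8}: V {3,5,6,8,9}->{3,5,6}
So after constraint 2: D(W) = {4,5,8}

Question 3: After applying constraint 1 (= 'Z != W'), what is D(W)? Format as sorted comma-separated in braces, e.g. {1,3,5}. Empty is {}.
Constraint 1 (Z != W) on D(Z)={4,5,9} D(W)={4,5,8}: no change
So after constraint 1: D(W) = {4,5,8}

Answer: {4,5,8}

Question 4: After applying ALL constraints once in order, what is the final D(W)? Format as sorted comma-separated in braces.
Constraint 1 (Z != W) on D(Z)={4,5,9} D(W)={4,5,8}: no change
Constraint 2 (V < W) on D(V)={3,5,6,8,9} D(W)={4,5,8}: V {3,5,6,8,9}->{3,5,6}
Constraint 3 (Z + W = V) on D(Z)={4,5,9} D(W)={4,5,8} D(V)={3,5,6}: Z {4,5,9}->{}; W {4,5,8}->{}; V {3,5,6}->{}
So after all 3 constraints: D(W) = {}

Answer: {}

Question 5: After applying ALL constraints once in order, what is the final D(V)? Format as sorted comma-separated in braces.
Constraint 1 (Z != W) on D(Z)={4,5,9} D(W)={4,5,8}: no change
Constraint 2 (V < W) on D(V)={3,5,6,8,9} D(W)={4,5,8}: V {3,5,6,8,9}->{3,5,6}
Constraint 3 (Z + W = V) on D(Z)={4,5,9} D(W)={4,5,8} D(V)={3,5,6}: Z {4,5,9}->{}; W {4,5,8}->{}; V {3,5,6}->{}
So after all 3 constraints: D(V) = {}

Answer: {}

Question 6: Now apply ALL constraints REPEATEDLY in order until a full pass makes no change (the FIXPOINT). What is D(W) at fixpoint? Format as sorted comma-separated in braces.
pass 0 (initial): D(W)={4,5,8}
pass 1: V {3,5,6,8,9}->{}; W {4,5,8}->{}; Z {4,5,9}->{}
pass 2: no change
Fixpoint after 2 passes: D(W) = {}

Answer: {}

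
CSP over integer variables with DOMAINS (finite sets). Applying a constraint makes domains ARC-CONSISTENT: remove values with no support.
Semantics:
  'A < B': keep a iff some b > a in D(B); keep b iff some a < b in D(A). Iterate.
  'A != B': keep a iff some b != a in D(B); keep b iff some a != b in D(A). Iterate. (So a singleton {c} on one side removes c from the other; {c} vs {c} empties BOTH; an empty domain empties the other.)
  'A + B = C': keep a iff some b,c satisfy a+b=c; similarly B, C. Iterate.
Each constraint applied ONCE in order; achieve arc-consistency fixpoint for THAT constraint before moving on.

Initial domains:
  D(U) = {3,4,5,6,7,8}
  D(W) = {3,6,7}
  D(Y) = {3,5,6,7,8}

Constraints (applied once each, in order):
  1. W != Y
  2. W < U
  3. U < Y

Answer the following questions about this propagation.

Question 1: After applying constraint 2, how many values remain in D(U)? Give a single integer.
Answer: 5

Derivation:
Constraint 1 (W != Y) on D(W)={3,6,7} D(Y)={3,5,6,7,8}: no change
Constraint 2 (W < U) on D(W)={3,6,7} D(U)={3,4,5,6,7,8}: U {3,4,5,6,7,8}->{4,5,6,7,8}
So after constraint 2: D(U)={4,5,6,7,8}, size = 5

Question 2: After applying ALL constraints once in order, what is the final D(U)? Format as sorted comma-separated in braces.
Answer: {4,5,6,7}

Derivation:
Constraint 1 (W != Y) on D(W)={3,6,7} D(Y)={3,5,6,7,8}: no change
Constraint 2 (W < U) on D(W)={3,6,7} D(U)={3,4,5,6,7,8}: U {3,4,5,6,7,8}->{4,5,6,7,8}
Constraint 3 (U < Y) on D(U)={4,5,6,7,8} D(Y)={3,5,6,7,8}: U {4,5,6,7,8}->{4,5,6,7}; Y {3,5,6,7,8}->{5,6,7,8}
So after all 3 constraints: D(U) = {4,5,6,7}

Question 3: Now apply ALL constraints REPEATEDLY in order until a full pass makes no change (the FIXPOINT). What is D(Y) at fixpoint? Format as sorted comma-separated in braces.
Answer: {5,6,7,8}

Derivation:
pass 0 (initial): D(Y)={3,5,6,7,8}
pass 1: U {3,4,5,6,7,8}->{4,5,6,7}; Y {3,5,6,7,8}->{5,6,7,8}
pass 2: W {3,6,7}->{3,6}
pass 3: no change
Fixpoint after 3 passes: D(Y) = {5,6,7,8}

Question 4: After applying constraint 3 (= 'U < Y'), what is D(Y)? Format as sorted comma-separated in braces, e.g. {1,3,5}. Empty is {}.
Constraint 1 (W != Y) on D(W)={3,6,7} D(Y)={3,5,6,7,8}: no change
Constraint 2 (W < U) on D(W)={3,6,7} D(U)={3,4,5,6,7,8}: U {3,4,5,6,7,8}->{4,5,6,7,8}
Constraint 3 (U < Y) on D(U)={4,5,6,7,8} D(Y)={3,5,6,7,8}: U {4,5,6,7,8}->{4,5,6,7}; Y {3,5,6,7,8}->{5,6,7,8}
So after constraint 3: D(Y) = {5,6,7,8}

Answer: {5,6,7,8}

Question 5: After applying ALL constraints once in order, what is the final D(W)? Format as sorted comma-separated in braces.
Constraint 1 (W != Y) on D(W)={3,6,7} D(Y)={3,5,6,7,8}: no change
Constraint 2 (W < U) on D(W)={3,6,7} D(U)={3,4,5,6,7,8}: U {3,4,5,6,7,8}->{4,5,6,7,8}
Constraint 3 (U < Y) on D(U)={4,5,6,7,8} D(Y)={3,5,6,7,8}: U {4,5,6,7,8}->{4,5,6,7}; Y {3,5,6,7,8}->{5,6,7,8}
So after all 3 constraints: D(W) = {3,6,7}

Answer: {3,6,7}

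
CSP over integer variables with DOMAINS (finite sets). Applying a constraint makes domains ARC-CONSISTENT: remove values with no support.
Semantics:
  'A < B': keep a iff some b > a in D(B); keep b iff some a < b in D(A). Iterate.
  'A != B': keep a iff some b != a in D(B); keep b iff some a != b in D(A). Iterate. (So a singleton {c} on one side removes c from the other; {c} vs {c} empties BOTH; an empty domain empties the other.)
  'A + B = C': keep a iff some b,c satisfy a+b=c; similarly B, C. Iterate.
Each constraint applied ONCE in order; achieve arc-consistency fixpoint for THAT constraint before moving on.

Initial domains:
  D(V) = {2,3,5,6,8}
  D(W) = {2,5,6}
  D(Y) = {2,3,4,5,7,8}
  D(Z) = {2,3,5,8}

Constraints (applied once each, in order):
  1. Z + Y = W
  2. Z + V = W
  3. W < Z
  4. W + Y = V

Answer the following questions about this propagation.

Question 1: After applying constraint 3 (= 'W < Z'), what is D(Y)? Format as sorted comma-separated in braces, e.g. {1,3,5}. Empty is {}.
Constraint 1 (Z + Y = W) on D(Z)={2,3,5,8} D(Y)={2,3,4,5,7,8} D(W)={2,5,6}: Z {2,3,5,8}->{2,3}; Y {2,3,4,5,7,8}->{2,3,4}; W {2,5,6}->{5,6}
Constraint 2 (Z + V = W) on D(Z)={2,3} D(V)={2,3,5,6,8} D(W)={5,6}: V {2,3,5,6,8}->{2,3}
Constraint 3 (W < Z) on D(W)={5,6} D(Z)={2,3}: W {5,6}->{}; Z {2,3}->{}
So after constraint 3: D(Y) = {2,3,4}

Answer: {2,3,4}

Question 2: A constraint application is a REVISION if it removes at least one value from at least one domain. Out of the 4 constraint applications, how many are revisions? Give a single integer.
Answer: 4

Derivation:
Constraint 1 (Z + Y = W) on D(Z)={2,3,5,8} D(Y)={2,3,4,5,7,8} D(W)={2,5,6}: Z {2,3,5,8}->{2,3}; Y {2,3,4,5,7,8}->{2,3,4}; W {2,5,6}->{5,6} => REVISION
Constraint 2 (Z + V = W) on D(Z)={2,3} D(V)={2,3,5,6,8} D(W)={5,6}: V {2,3,5,6,8}->{2,3} => REVISION
Constraint 3 (W < Z) on D(W)={5,6} D(Z)={2,3}: W {5,6}->{}; Z {2,3}->{} => REVISION
Constraint 4 (W + Y = V) on D(W)={} D(Y)={2,3,4} D(V)={2,3}: Y {2,3,4}->{}; V {2,3}->{} => REVISION
Total revisions = 4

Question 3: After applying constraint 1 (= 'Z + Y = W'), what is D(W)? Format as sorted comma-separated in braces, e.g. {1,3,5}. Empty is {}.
Answer: {5,6}

Derivation:
Constraint 1 (Z + Y = W) on D(Z)={2,3,5,8} D(Y)={2,3,4,5,7,8} D(W)={2,5,6}: Z {2,3,5,8}->{2,3}; Y {2,3,4,5,7,8}->{2,3,4}; W {2,5,6}->{5,6}
So after constraint 1: D(W) = {5,6}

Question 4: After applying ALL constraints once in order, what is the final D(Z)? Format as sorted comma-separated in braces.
Constraint 1 (Z + Y = W) on D(Z)={2,3,5,8} D(Y)={2,3,4,5,7,8} D(W)={2,5,6}: Z {2,3,5,8}->{2,3}; Y {2,3,4,5,7,8}->{2,3,4}; W {2,5,6}->{5,6}
Constraint 2 (Z + V = W) on D(Z)={2,3} D(V)={2,3,5,6,8} D(W)={5,6}: V {2,3,5,6,8}->{2,3}
Constraint 3 (W < Z) on D(W)={5,6} D(Z)={2,3}: W {5,6}->{}; Z {2,3}->{}
Constraint 4 (W + Y = V) on D(W)={} D(Y)={2,3,4} D(V)={2,3}: Y {2,3,4}->{}; V {2,3}->{}
So after all 4 constraints: D(Z) = {}

Answer: {}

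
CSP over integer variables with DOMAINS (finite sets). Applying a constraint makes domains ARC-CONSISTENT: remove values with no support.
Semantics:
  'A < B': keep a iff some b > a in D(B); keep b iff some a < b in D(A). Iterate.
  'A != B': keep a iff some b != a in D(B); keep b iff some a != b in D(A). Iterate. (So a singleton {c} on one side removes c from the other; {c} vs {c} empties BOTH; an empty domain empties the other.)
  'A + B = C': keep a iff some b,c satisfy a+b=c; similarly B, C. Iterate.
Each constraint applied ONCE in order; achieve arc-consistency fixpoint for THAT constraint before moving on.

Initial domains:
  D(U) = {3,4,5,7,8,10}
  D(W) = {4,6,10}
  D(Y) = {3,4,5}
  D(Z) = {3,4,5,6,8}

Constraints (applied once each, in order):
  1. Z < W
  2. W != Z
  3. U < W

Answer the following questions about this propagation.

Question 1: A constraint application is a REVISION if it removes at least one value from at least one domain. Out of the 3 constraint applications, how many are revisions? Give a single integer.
Answer: 1

Derivation:
Constraint 1 (Z < W) on D(Z)={3,4,5,6,8} D(W)={4,6,10}: no change => not a revision
Constraint 2 (W != Z) on D(W)={4,6,10} D(Z)={3,4,5,6,8}: no change => not a revision
Constraint 3 (U < W) on D(U)={3,4,5,7,8,10} D(W)={4,6,10}: U {3,4,5,7,8,10}->{3,4,5,7,8} => REVISION
Total revisions = 1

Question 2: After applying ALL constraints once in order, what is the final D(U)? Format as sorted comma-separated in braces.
Constraint 1 (Z < W) on D(Z)={3,4,5,6,8} D(W)={4,6,10}: no change
Constraint 2 (W != Z) on D(W)={4,6,10} D(Z)={3,4,5,6,8}: no change
Constraint 3 (U < W) on D(U)={3,4,5,7,8,10} D(W)={4,6,10}: U {3,4,5,7,8,10}->{3,4,5,7,8}
So after all 3 constraints: D(U) = {3,4,5,7,8}

Answer: {3,4,5,7,8}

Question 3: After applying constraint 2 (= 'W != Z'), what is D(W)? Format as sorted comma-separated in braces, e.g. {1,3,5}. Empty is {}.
Constraint 1 (Z < W) on D(Z)={3,4,5,6,8} D(W)={4,6,10}: no change
Constraint 2 (W != Z) on D(W)={4,6,10} D(Z)={3,4,5,6,8}: no change
So after constraint 2: D(W) = {4,6,10}

Answer: {4,6,10}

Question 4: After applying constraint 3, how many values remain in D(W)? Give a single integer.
Answer: 3

Derivation:
Constraint 1 (Z < W) on D(Z)={3,4,5,6,8} D(W)={4,6,10}: no change
Constraint 2 (W != Z) on D(W)={4,6,10} D(Z)={3,4,5,6,8}: no change
Constraint 3 (U < W) on D(U)={3,4,5,7,8,10} D(W)={4,6,10}: U {3,4,5,7,8,10}->{3,4,5,7,8}
So after constraint 3: D(W)={4,6,10}, size = 3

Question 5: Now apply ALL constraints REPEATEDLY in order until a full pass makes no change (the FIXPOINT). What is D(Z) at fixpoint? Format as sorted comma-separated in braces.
pass 0 (initial): D(Z)={3,4,5,6,8}
pass 1: U {3,4,5,7,8,10}->{3,4,5,7,8}
pass 2: no change
Fixpoint after 2 passes: D(Z) = {3,4,5,6,8}

Answer: {3,4,5,6,8}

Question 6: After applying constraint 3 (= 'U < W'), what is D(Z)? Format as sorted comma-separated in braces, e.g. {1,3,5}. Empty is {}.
Constraint 1 (Z < W) on D(Z)={3,4,5,6,8} D(W)={4,6,10}: no change
Constraint 2 (W != Z) on D(W)={4,6,10} D(Z)={3,4,5,6,8}: no change
Constraint 3 (U < W) on D(U)={3,4,5,7,8,10} D(W)={4,6,10}: U {3,4,5,7,8,10}->{3,4,5,7,8}
So after constraint 3: D(Z) = {3,4,5,6,8}

Answer: {3,4,5,6,8}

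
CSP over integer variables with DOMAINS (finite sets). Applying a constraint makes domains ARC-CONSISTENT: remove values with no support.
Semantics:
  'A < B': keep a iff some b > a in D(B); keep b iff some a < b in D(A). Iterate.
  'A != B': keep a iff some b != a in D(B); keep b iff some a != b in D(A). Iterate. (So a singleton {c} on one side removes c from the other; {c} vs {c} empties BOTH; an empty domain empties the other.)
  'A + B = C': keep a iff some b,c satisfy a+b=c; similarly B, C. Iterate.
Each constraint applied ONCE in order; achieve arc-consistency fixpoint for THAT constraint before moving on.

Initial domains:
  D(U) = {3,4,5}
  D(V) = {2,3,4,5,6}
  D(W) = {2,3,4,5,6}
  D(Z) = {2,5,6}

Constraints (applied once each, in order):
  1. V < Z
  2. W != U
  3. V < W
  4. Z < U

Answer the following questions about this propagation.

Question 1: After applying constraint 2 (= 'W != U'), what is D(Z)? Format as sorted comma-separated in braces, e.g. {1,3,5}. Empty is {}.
Constraint 1 (V < Z) on D(V)={2,3,4,5,6} D(Z)={2,5,6}: V {2,3,4,5,6}->{2,3,4,5}; Z {2,5,6}->{5,6}
Constraint 2 (W != U) on D(W)={2,3,4,5,6} D(U)={3,4,5}: no change
So after constraint 2: D(Z) = {5,6}

Answer: {5,6}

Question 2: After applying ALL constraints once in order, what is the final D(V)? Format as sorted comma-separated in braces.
Answer: {2,3,4,5}

Derivation:
Constraint 1 (V < Z) on D(V)={2,3,4,5,6} D(Z)={2,5,6}: V {2,3,4,5,6}->{2,3,4,5}; Z {2,5,6}->{5,6}
Constraint 2 (W != U) on D(W)={2,3,4,5,6} D(U)={3,4,5}: no change
Constraint 3 (V < W) on D(V)={2,3,4,5} D(W)={2,3,4,5,6}: W {2,3,4,5,6}->{3,4,5,6}
Constraint 4 (Z < U) on D(Z)={5,6} D(U)={3,4,5}: Z {5,6}->{}; U {3,4,5}->{}
So after all 4 constraints: D(V) = {2,3,4,5}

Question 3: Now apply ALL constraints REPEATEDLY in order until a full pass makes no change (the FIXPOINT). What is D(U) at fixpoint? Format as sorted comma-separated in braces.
Answer: {}

Derivation:
pass 0 (initial): D(U)={3,4,5}
pass 1: U {3,4,5}->{}; V {2,3,4,5,6}->{2,3,4,5}; W {2,3,4,5,6}->{3,4,5,6}; Z {2,5,6}->{}
pass 2: V {2,3,4,5}->{}; W {3,4,5,6}->{}
pass 3: no change
Fixpoint after 3 passes: D(U) = {}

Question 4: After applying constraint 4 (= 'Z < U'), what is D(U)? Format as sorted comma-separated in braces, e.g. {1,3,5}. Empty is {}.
Constraint 1 (V < Z) on D(V)={2,3,4,5,6} D(Z)={2,5,6}: V {2,3,4,5,6}->{2,3,4,5}; Z {2,5,6}->{5,6}
Constraint 2 (W != U) on D(W)={2,3,4,5,6} D(U)={3,4,5}: no change
Constraint 3 (V < W) on D(V)={2,3,4,5} D(W)={2,3,4,5,6}: W {2,3,4,5,6}->{3,4,5,6}
Constraint 4 (Z < U) on D(Z)={5,6} D(U)={3,4,5}: Z {5,6}->{}; U {3,4,5}->{}
So after constraint 4: D(U) = {}

Answer: {}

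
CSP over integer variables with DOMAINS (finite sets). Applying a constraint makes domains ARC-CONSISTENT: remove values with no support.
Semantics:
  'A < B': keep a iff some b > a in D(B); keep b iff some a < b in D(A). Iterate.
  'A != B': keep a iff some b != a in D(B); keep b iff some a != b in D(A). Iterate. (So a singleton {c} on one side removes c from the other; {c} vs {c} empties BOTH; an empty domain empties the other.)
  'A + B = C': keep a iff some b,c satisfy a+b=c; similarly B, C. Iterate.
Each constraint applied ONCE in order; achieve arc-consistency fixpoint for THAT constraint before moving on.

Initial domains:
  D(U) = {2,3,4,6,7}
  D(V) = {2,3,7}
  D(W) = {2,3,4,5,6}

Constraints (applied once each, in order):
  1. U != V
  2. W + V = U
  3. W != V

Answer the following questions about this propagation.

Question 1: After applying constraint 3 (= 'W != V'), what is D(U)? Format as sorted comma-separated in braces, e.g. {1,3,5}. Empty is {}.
Answer: {4,6,7}

Derivation:
Constraint 1 (U != V) on D(U)={2,3,4,6,7} D(V)={2,3,7}: no change
Constraint 2 (W + V = U) on D(W)={2,3,4,5,6} D(V)={2,3,7} D(U)={2,3,4,6,7}: W {2,3,4,5,6}->{2,3,4,5}; V {2,3,7}->{2,3}; U {2,3,4,6,7}->{4,6,7}
Constraint 3 (W != V) on D(W)={2,3,4,5} D(V)={2,3}: no change
So after constraint 3: D(U) = {4,6,7}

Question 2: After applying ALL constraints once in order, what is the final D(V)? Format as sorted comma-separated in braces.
Answer: {2,3}

Derivation:
Constraint 1 (U != V) on D(U)={2,3,4,6,7} D(V)={2,3,7}: no change
Constraint 2 (W + V = U) on D(W)={2,3,4,5,6} D(V)={2,3,7} D(U)={2,3,4,6,7}: W {2,3,4,5,6}->{2,3,4,5}; V {2,3,7}->{2,3}; U {2,3,4,6,7}->{4,6,7}
Constraint 3 (W != V) on D(W)={2,3,4,5} D(V)={2,3}: no change
So after all 3 constraints: D(V) = {2,3}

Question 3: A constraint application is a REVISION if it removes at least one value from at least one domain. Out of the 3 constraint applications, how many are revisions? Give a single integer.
Answer: 1

Derivation:
Constraint 1 (U != V) on D(U)={2,3,4,6,7} D(V)={2,3,7}: no change => not a revision
Constraint 2 (W + V = U) on D(W)={2,3,4,5,6} D(V)={2,3,7} D(U)={2,3,4,6,7}: W {2,3,4,5,6}->{2,3,4,5}; V {2,3,7}->{2,3}; U {2,3,4,6,7}->{4,6,7} => REVISION
Constraint 3 (W != V) on D(W)={2,3,4,5} D(V)={2,3}: no change => not a revision
Total revisions = 1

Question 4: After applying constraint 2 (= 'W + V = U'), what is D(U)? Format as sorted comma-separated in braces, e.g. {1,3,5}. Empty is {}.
Constraint 1 (U != V) on D(U)={2,3,4,6,7} D(V)={2,3,7}: no change
Constraint 2 (W + V = U) on D(W)={2,3,4,5,6} D(V)={2,3,7} D(U)={2,3,4,6,7}: W {2,3,4,5,6}->{2,3,4,5}; V {2,3,7}->{2,3}; U {2,3,4,6,7}->{4,6,7}
So after constraint 2: D(U) = {4,6,7}

Answer: {4,6,7}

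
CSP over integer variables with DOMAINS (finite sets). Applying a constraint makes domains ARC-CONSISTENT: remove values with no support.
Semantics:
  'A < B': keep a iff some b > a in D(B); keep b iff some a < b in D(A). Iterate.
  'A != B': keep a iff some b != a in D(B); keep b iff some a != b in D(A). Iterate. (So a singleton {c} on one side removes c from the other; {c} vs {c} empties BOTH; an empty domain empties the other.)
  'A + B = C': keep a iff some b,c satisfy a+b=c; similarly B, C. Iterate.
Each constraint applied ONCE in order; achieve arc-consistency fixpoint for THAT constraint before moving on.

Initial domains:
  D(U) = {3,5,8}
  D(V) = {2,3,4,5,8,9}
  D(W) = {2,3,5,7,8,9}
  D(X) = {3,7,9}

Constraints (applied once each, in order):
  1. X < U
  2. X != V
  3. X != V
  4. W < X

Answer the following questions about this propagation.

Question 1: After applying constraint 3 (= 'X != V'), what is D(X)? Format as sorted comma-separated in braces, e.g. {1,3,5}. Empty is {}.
Constraint 1 (X < U) on D(X)={3,7,9} D(U)={3,5,8}: X {3,7,9}->{3,7}; U {3,5,8}->{5,8}
Constraint 2 (X != V) on D(X)={3,7} D(V)={2,3,4,5,8,9}: no change
Constraint 3 (X != V) on D(X)={3,7} D(V)={2,3,4,5,8,9}: no change
So after constraint 3: D(X) = {3,7}

Answer: {3,7}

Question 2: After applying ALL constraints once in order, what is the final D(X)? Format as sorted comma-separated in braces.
Answer: {3,7}

Derivation:
Constraint 1 (X < U) on D(X)={3,7,9} D(U)={3,5,8}: X {3,7,9}->{3,7}; U {3,5,8}->{5,8}
Constraint 2 (X != V) on D(X)={3,7} D(V)={2,3,4,5,8,9}: no change
Constraint 3 (X != V) on D(X)={3,7} D(V)={2,3,4,5,8,9}: no change
Constraint 4 (W < X) on D(W)={2,3,5,7,8,9} D(X)={3,7}: W {2,3,5,7,8,9}->{2,3,5}
So after all 4 constraints: D(X) = {3,7}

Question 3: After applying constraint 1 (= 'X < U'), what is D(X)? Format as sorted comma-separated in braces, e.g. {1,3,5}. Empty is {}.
Answer: {3,7}

Derivation:
Constraint 1 (X < U) on D(X)={3,7,9} D(U)={3,5,8}: X {3,7,9}->{3,7}; U {3,5,8}->{5,8}
So after constraint 1: D(X) = {3,7}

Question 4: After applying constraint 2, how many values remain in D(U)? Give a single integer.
Constraint 1 (X < U) on D(X)={3,7,9} D(U)={3,5,8}: X {3,7,9}->{3,7}; U {3,5,8}->{5,8}
Constraint 2 (X != V) on D(X)={3,7} D(V)={2,3,4,5,8,9}: no change
So after constraint 2: D(U)={5,8}, size = 2

Answer: 2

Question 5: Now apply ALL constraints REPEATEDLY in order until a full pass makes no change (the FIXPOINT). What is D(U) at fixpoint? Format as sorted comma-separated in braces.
pass 0 (initial): D(U)={3,5,8}
pass 1: U {3,5,8}->{5,8}; W {2,3,5,7,8,9}->{2,3,5}; X {3,7,9}->{3,7}
pass 2: no change
Fixpoint after 2 passes: D(U) = {5,8}

Answer: {5,8}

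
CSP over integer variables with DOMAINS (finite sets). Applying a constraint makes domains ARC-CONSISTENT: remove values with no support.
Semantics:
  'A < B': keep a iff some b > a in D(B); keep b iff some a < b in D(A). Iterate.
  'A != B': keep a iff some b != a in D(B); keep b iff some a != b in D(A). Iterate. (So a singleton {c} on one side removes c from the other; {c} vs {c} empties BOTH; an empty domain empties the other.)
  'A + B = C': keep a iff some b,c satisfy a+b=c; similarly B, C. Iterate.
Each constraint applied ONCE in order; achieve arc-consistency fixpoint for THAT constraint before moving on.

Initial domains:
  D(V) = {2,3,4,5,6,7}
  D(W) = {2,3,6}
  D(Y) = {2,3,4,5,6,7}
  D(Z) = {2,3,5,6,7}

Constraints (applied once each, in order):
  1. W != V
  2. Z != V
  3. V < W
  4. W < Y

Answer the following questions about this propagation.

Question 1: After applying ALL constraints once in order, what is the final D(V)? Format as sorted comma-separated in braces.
Answer: {2,3,4,5}

Derivation:
Constraint 1 (W != V) on D(W)={2,3,6} D(V)={2,3,4,5,6,7}: no change
Constraint 2 (Z != V) on D(Z)={2,3,5,6,7} D(V)={2,3,4,5,6,7}: no change
Constraint 3 (V < W) on D(V)={2,3,4,5,6,7} D(W)={2,3,6}: V {2,3,4,5,6,7}->{2,3,4,5}; W {2,3,6}->{3,6}
Constraint 4 (W < Y) on D(W)={3,6} D(Y)={2,3,4,5,6,7}: Y {2,3,4,5,6,7}->{4,5,6,7}
So after all 4 constraints: D(V) = {2,3,4,5}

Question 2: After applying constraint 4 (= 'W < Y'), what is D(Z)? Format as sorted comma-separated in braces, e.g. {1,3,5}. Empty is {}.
Answer: {2,3,5,6,7}

Derivation:
Constraint 1 (W != V) on D(W)={2,3,6} D(V)={2,3,4,5,6,7}: no change
Constraint 2 (Z != V) on D(Z)={2,3,5,6,7} D(V)={2,3,4,5,6,7}: no change
Constraint 3 (V < W) on D(V)={2,3,4,5,6,7} D(W)={2,3,6}: V {2,3,4,5,6,7}->{2,3,4,5}; W {2,3,6}->{3,6}
Constraint 4 (W < Y) on D(W)={3,6} D(Y)={2,3,4,5,6,7}: Y {2,3,4,5,6,7}->{4,5,6,7}
So after constraint 4: D(Z) = {2,3,5,6,7}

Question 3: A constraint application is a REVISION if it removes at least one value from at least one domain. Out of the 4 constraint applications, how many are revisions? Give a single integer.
Answer: 2

Derivation:
Constraint 1 (W != V) on D(W)={2,3,6} D(V)={2,3,4,5,6,7}: no change => not a revision
Constraint 2 (Z != V) on D(Z)={2,3,5,6,7} D(V)={2,3,4,5,6,7}: no change => not a revision
Constraint 3 (V < W) on D(V)={2,3,4,5,6,7} D(W)={2,3,6}: V {2,3,4,5,6,7}->{2,3,4,5}; W {2,3,6}->{3,6} => REVISION
Constraint 4 (W < Y) on D(W)={3,6} D(Y)={2,3,4,5,6,7}: Y {2,3,4,5,6,7}->{4,5,6,7} => REVISION
Total revisions = 2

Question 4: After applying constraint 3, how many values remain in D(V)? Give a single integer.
Constraint 1 (W != V) on D(W)={2,3,6} D(V)={2,3,4,5,6,7}: no change
Constraint 2 (Z != V) on D(Z)={2,3,5,6,7} D(V)={2,3,4,5,6,7}: no change
Constraint 3 (V < W) on D(V)={2,3,4,5,6,7} D(W)={2,3,6}: V {2,3,4,5,6,7}->{2,3,4,5}; W {2,3,6}->{3,6}
So after constraint 3: D(V)={2,3,4,5}, size = 4

Answer: 4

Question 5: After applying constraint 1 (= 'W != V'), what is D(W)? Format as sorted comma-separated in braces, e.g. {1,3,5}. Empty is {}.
Constraint 1 (W != V) on D(W)={2,3,6} D(V)={2,3,4,5,6,7}: no change
So after constraint 1: D(W) = {2,3,6}

Answer: {2,3,6}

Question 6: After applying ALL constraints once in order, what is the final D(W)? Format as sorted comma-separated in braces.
Answer: {3,6}

Derivation:
Constraint 1 (W != V) on D(W)={2,3,6} D(V)={2,3,4,5,6,7}: no change
Constraint 2 (Z != V) on D(Z)={2,3,5,6,7} D(V)={2,3,4,5,6,7}: no change
Constraint 3 (V < W) on D(V)={2,3,4,5,6,7} D(W)={2,3,6}: V {2,3,4,5,6,7}->{2,3,4,5}; W {2,3,6}->{3,6}
Constraint 4 (W < Y) on D(W)={3,6} D(Y)={2,3,4,5,6,7}: Y {2,3,4,5,6,7}->{4,5,6,7}
So after all 4 constraints: D(W) = {3,6}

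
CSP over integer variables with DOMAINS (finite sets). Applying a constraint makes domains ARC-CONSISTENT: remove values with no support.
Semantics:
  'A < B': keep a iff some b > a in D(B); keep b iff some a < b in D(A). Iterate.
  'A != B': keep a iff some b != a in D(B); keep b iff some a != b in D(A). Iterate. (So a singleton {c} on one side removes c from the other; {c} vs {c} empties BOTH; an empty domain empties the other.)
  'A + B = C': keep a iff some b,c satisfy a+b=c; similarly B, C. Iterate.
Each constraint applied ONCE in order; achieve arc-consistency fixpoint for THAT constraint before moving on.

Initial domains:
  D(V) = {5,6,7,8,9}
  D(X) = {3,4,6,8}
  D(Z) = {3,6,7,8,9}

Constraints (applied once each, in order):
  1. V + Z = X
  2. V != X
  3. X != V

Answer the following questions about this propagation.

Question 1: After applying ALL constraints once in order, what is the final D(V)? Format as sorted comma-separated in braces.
Constraint 1 (V + Z = X) on D(V)={5,6,7,8,9} D(Z)={3,6,7,8,9} D(X)={3,4,6,8}: V {5,6,7,8,9}->{5}; Z {3,6,7,8,9}->{3}; X {3,4,6,8}->{8}
Constraint 2 (V != X) on D(V)={5} D(X)={8}: no change
Constraint 3 (X != V) on D(X)={8} D(V)={5}: no change
So after all 3 constraints: D(V) = {5}

Answer: {5}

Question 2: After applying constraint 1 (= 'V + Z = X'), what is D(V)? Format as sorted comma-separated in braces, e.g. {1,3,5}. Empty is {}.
Answer: {5}

Derivation:
Constraint 1 (V + Z = X) on D(V)={5,6,7,8,9} D(Z)={3,6,7,8,9} D(X)={3,4,6,8}: V {5,6,7,8,9}->{5}; Z {3,6,7,8,9}->{3}; X {3,4,6,8}->{8}
So after constraint 1: D(V) = {5}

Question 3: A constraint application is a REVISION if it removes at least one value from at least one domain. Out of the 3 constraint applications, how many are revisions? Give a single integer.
Answer: 1

Derivation:
Constraint 1 (V + Z = X) on D(V)={5,6,7,8,9} D(Z)={3,6,7,8,9} D(X)={3,4,6,8}: V {5,6,7,8,9}->{5}; Z {3,6,7,8,9}->{3}; X {3,4,6,8}->{8} => REVISION
Constraint 2 (V != X) on D(V)={5} D(X)={8}: no change => not a revision
Constraint 3 (X != V) on D(X)={8} D(V)={5}: no change => not a revision
Total revisions = 1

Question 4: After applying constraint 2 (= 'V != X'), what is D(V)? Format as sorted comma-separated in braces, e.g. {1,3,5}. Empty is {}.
Answer: {5}

Derivation:
Constraint 1 (V + Z = X) on D(V)={5,6,7,8,9} D(Z)={3,6,7,8,9} D(X)={3,4,6,8}: V {5,6,7,8,9}->{5}; Z {3,6,7,8,9}->{3}; X {3,4,6,8}->{8}
Constraint 2 (V != X) on D(V)={5} D(X)={8}: no change
So after constraint 2: D(V) = {5}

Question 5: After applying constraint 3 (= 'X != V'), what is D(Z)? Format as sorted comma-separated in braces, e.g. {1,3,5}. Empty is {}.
Answer: {3}

Derivation:
Constraint 1 (V + Z = X) on D(V)={5,6,7,8,9} D(Z)={3,6,7,8,9} D(X)={3,4,6,8}: V {5,6,7,8,9}->{5}; Z {3,6,7,8,9}->{3}; X {3,4,6,8}->{8}
Constraint 2 (V != X) on D(V)={5} D(X)={8}: no change
Constraint 3 (X != V) on D(X)={8} D(V)={5}: no change
So after constraint 3: D(Z) = {3}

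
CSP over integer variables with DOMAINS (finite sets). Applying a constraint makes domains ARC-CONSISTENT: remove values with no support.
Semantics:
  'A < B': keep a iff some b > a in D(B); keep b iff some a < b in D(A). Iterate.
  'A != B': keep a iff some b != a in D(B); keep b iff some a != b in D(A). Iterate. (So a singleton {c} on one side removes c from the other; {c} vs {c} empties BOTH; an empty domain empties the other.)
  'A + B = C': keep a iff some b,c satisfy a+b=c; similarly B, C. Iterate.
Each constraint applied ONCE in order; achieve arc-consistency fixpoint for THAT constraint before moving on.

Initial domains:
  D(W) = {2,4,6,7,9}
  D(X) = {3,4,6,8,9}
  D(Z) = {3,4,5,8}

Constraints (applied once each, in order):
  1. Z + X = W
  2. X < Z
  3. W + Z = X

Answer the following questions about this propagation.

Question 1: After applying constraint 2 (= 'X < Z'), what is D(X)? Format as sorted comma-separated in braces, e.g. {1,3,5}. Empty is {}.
Constraint 1 (Z + X = W) on D(Z)={3,4,5,8} D(X)={3,4,6,8,9} D(W)={2,4,6,7,9}: Z {3,4,5,8}->{3,4,5}; X {3,4,6,8,9}->{3,4,6}; W {2,4,6,7,9}->{6,7,9}
Constraint 2 (X < Z) on D(X)={3,4,6} D(Z)={3,4,5}: X {3,4,6}->{3,4}; Z {3,4,5}->{4,5}
So after constraint 2: D(X) = {3,4}

Answer: {3,4}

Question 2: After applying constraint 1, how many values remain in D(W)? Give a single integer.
Answer: 3

Derivation:
Constraint 1 (Z + X = W) on D(Z)={3,4,5,8} D(X)={3,4,6,8,9} D(W)={2,4,6,7,9}: Z {3,4,5,8}->{3,4,5}; X {3,4,6,8,9}->{3,4,6}; W {2,4,6,7,9}->{6,7,9}
So after constraint 1: D(W)={6,7,9}, size = 3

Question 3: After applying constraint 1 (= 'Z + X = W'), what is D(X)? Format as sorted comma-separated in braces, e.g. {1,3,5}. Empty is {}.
Constraint 1 (Z + X = W) on D(Z)={3,4,5,8} D(X)={3,4,6,8,9} D(W)={2,4,6,7,9}: Z {3,4,5,8}->{3,4,5}; X {3,4,6,8,9}->{3,4,6}; W {2,4,6,7,9}->{6,7,9}
So after constraint 1: D(X) = {3,4,6}

Answer: {3,4,6}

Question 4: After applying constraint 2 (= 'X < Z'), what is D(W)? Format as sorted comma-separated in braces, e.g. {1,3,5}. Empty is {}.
Answer: {6,7,9}

Derivation:
Constraint 1 (Z + X = W) on D(Z)={3,4,5,8} D(X)={3,4,6,8,9} D(W)={2,4,6,7,9}: Z {3,4,5,8}->{3,4,5}; X {3,4,6,8,9}->{3,4,6}; W {2,4,6,7,9}->{6,7,9}
Constraint 2 (X < Z) on D(X)={3,4,6} D(Z)={3,4,5}: X {3,4,6}->{3,4}; Z {3,4,5}->{4,5}
So after constraint 2: D(W) = {6,7,9}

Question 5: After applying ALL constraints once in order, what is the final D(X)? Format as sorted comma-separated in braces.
Constraint 1 (Z + X = W) on D(Z)={3,4,5,8} D(X)={3,4,6,8,9} D(W)={2,4,6,7,9}: Z {3,4,5,8}->{3,4,5}; X {3,4,6,8,9}->{3,4,6}; W {2,4,6,7,9}->{6,7,9}
Constraint 2 (X < Z) on D(X)={3,4,6} D(Z)={3,4,5}: X {3,4,6}->{3,4}; Z {3,4,5}->{4,5}
Constraint 3 (W + Z = X) on D(W)={6,7,9} D(Z)={4,5} D(X)={3,4}: W {6,7,9}->{}; Z {4,5}->{}; X {3,4}->{}
So after all 3 constraints: D(X) = {}

Answer: {}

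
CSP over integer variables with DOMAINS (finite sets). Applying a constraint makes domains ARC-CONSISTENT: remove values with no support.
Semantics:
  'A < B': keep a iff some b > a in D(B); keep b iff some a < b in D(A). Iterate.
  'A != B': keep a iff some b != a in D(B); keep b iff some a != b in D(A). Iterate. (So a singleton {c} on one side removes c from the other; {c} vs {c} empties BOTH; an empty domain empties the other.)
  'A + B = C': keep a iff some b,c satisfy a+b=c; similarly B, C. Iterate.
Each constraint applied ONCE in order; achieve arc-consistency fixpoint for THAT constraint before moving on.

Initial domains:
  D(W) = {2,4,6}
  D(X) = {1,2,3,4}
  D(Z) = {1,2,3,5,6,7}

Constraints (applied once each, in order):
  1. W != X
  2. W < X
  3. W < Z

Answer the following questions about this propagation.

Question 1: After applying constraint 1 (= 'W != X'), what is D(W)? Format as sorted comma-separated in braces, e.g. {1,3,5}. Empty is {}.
Answer: {2,4,6}

Derivation:
Constraint 1 (W != X) on D(W)={2,4,6} D(X)={1,2,3,4}: no change
So after constraint 1: D(W) = {2,4,6}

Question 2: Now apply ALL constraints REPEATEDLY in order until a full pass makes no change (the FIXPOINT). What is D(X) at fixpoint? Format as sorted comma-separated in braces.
pass 0 (initial): D(X)={1,2,3,4}
pass 1: W {2,4,6}->{2}; X {1,2,3,4}->{3,4}; Z {1,2,3,5,6,7}->{3,5,6,7}
pass 2: no change
Fixpoint after 2 passes: D(X) = {3,4}

Answer: {3,4}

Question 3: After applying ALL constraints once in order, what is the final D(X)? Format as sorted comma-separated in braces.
Constraint 1 (W != X) on D(W)={2,4,6} D(X)={1,2,3,4}: no change
Constraint 2 (W < X) on D(W)={2,4,6} D(X)={1,2,3,4}: W {2,4,6}->{2}; X {1,2,3,4}->{3,4}
Constraint 3 (W < Z) on D(W)={2} D(Z)={1,2,3,5,6,7}: Z {1,2,3,5,6,7}->{3,5,6,7}
So after all 3 constraints: D(X) = {3,4}

Answer: {3,4}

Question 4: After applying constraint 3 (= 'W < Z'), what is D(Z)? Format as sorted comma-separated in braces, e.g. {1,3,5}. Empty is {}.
Constraint 1 (W != X) on D(W)={2,4,6} D(X)={1,2,3,4}: no change
Constraint 2 (W < X) on D(W)={2,4,6} D(X)={1,2,3,4}: W {2,4,6}->{2}; X {1,2,3,4}->{3,4}
Constraint 3 (W < Z) on D(W)={2} D(Z)={1,2,3,5,6,7}: Z {1,2,3,5,6,7}->{3,5,6,7}
So after constraint 3: D(Z) = {3,5,6,7}

Answer: {3,5,6,7}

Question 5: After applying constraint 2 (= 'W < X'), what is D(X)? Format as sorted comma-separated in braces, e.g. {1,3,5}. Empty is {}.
Answer: {3,4}

Derivation:
Constraint 1 (W != X) on D(W)={2,4,6} D(X)={1,2,3,4}: no change
Constraint 2 (W < X) on D(W)={2,4,6} D(X)={1,2,3,4}: W {2,4,6}->{2}; X {1,2,3,4}->{3,4}
So after constraint 2: D(X) = {3,4}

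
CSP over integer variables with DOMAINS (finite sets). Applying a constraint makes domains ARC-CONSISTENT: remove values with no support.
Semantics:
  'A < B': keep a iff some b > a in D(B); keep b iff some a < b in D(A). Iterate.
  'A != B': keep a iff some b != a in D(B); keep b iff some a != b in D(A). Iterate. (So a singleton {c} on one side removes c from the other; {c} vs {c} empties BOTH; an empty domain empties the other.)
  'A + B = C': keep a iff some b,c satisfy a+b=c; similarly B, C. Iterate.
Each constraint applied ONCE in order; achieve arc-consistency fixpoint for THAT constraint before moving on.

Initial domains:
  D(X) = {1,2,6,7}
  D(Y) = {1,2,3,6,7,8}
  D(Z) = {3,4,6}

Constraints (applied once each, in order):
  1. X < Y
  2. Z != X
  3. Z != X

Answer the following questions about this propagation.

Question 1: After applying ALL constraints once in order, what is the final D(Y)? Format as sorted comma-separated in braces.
Answer: {2,3,6,7,8}

Derivation:
Constraint 1 (X < Y) on D(X)={1,2,6,7} D(Y)={1,2,3,6,7,8}: Y {1,2,3,6,7,8}->{2,3,6,7,8}
Constraint 2 (Z != X) on D(Z)={3,4,6} D(X)={1,2,6,7}: no change
Constraint 3 (Z != X) on D(Z)={3,4,6} D(X)={1,2,6,7}: no change
So after all 3 constraints: D(Y) = {2,3,6,7,8}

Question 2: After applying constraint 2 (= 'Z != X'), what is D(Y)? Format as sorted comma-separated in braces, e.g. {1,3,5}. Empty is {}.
Answer: {2,3,6,7,8}

Derivation:
Constraint 1 (X < Y) on D(X)={1,2,6,7} D(Y)={1,2,3,6,7,8}: Y {1,2,3,6,7,8}->{2,3,6,7,8}
Constraint 2 (Z != X) on D(Z)={3,4,6} D(X)={1,2,6,7}: no change
So after constraint 2: D(Y) = {2,3,6,7,8}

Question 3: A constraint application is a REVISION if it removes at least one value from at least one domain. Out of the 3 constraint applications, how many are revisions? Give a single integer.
Constraint 1 (X < Y) on D(X)={1,2,6,7} D(Y)={1,2,3,6,7,8}: Y {1,2,3,6,7,8}->{2,3,6,7,8} => REVISION
Constraint 2 (Z != X) on D(Z)={3,4,6} D(X)={1,2,6,7}: no change => not a revision
Constraint 3 (Z != X) on D(Z)={3,4,6} D(X)={1,2,6,7}: no change => not a revision
Total revisions = 1

Answer: 1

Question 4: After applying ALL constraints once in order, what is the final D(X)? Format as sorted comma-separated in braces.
Answer: {1,2,6,7}

Derivation:
Constraint 1 (X < Y) on D(X)={1,2,6,7} D(Y)={1,2,3,6,7,8}: Y {1,2,3,6,7,8}->{2,3,6,7,8}
Constraint 2 (Z != X) on D(Z)={3,4,6} D(X)={1,2,6,7}: no change
Constraint 3 (Z != X) on D(Z)={3,4,6} D(X)={1,2,6,7}: no change
So after all 3 constraints: D(X) = {1,2,6,7}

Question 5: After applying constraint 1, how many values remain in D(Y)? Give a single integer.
Constraint 1 (X < Y) on D(X)={1,2,6,7} D(Y)={1,2,3,6,7,8}: Y {1,2,3,6,7,8}->{2,3,6,7,8}
So after constraint 1: D(Y)={2,3,6,7,8}, size = 5

Answer: 5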